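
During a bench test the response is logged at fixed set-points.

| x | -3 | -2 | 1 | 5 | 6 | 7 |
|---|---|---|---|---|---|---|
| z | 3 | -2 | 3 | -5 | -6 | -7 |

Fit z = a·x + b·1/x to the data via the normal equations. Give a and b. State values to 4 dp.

a = -1.1295, b = 4.6760

From the data, Σx·x = 124, Σx·1/x = 6, Σ1/x·1/x = 31957/22050.
And Σx·z = -112, Σ1/x·z = 0.
AᵀA·[a, b]ᵀ = Aᵀz becomes [[124, 6]; [6, 31957/22050]]·[a, b]ᵀ = [-112, 0]ᵀ.
Δ = 124·(31957/22050) − 6² = 1584434/11025.
a = ((-112)·(31957/22050) − 6·0)/(1584434/11025) = -894796/792217; b = (124·0 − 6·(-112))/(1584434/11025) = 3704400/792217.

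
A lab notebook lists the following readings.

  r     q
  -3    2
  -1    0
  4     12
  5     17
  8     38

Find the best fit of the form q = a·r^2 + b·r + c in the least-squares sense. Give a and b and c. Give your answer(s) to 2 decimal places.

Sums needed: Σr^2·r^2 = 5059, Σr^2·r = 673, Σr^2 = 115, Σr·r = 115, Σr = 13, Σ1 = 5.
For Mᵀq: Σr^2·q = 3067, Σr·q = 431, Σq = 69.
Inverting the 3×3 Gram matrix, [a, b, c]ᵀ = [32597/70176, 3959/4128, 7285/11696]ᵀ.

a = 0.46, b = 0.96, c = 0.62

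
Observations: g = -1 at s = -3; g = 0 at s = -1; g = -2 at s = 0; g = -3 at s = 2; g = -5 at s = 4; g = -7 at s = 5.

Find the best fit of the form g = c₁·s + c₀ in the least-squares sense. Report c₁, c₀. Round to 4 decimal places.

Compute the Gram sums: Σs·s = 55, Σs = 7, Σ1 = 6.
Moment sums: Σs·g = -58, Σg = -18.
Normal equations: [[55, 7]; [7, 6]]·[c₁, c₀]ᵀ = [-58, -18]ᵀ.
Δ = 55·6 − 7² = 281.
c₁ = ((-58)·6 − 7·(-18))/281 = -222/281; c₀ = (55·(-18) − 7·(-58))/281 = -584/281.

c₁ = -0.7900, c₀ = -2.0783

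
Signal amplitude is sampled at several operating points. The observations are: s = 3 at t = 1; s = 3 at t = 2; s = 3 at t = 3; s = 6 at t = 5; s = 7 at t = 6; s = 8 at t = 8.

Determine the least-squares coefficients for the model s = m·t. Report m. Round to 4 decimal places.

m = 1.1079

MᵀM·[m]ᵀ = Mᵀs reads: 139·m = 154.
Hence m = 154 / 139 ≈ 1.10791.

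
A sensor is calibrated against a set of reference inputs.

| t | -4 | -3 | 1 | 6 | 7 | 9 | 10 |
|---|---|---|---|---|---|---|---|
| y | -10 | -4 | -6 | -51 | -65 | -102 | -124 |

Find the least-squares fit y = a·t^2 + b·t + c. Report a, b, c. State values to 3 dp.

a = -1.002, b = -2.111, c = -2.067

The normal system MᵀM·[a, b, c]ᵀ = Mᵀy is [[20596, 2198, 292]; [2198, 292, 26]; [292, 26, 7]]·[a, b, c]ᵀ = [-25885, -2873, -362]ᵀ.
Inverting the 3×3 Gram matrix, [a, b, c]ᵀ = [-157807/157458, -997139/472374, -488203/236187]ᵀ.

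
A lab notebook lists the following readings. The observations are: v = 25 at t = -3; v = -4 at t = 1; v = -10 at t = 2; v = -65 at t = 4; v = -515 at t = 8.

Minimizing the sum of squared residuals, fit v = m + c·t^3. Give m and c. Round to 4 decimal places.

m = -2.0161, c = -1.0016

From the data, Σ1 = 5, Σt^3 = 558, Σt^3·t^3 = 267034.
Moment sums: Σv = -569, Σt^3·v = -268599.
Normal equations: [[5, 558]; [558, 267034]]·[m, c]ᵀ = [-569, -268599]ᵀ.
Δ = 5·267034 − 558² = 1023806.
m = ((-569)·267034 − 558·(-268599))/1023806 = -4756/2359; c = (5·(-268599) − 558·(-569))/1023806 = -146499/146258.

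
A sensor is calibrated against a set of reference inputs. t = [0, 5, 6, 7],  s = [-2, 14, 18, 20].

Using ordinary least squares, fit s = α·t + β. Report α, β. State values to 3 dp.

Compute the Gram sums: Σt·t = 110, Σt = 18, Σ1 = 4.
And Σt·s = 318, Σs = 50.
So MᵀM·[α, β]ᵀ = Mᵀs: [[110, 18]; [18, 4]]·[α, β]ᵀ = [318, 50]ᵀ.
det = 110·4 − 18² = 116.
α = (318·4 − 18·50)/116 = 93/29; β = (110·50 − 18·318)/116 = -56/29.

α = 3.207, β = -1.931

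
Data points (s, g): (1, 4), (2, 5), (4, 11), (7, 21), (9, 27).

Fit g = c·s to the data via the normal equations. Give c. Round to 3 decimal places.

Compute the Gram sums: Σs·s = 151.
And Σs·g = 448.
Normal equations: [[151]]·[c]ᵀ = [448]ᵀ.
Hence c = 448 / 151 ≈ 2.96689.

c = 2.967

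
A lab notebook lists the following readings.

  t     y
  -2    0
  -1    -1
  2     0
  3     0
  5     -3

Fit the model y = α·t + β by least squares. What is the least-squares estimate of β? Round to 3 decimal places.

β = -0.446

Sums needed: Σt·t = 43, Σt = 7, Σ1 = 5.
And Σt·y = -14, Σy = -4.
Determinant 43·5 − 7² = 166.
α = ((-14)·5 − 7·(-4))/166 = -21/83; β = (43·(-4) − 7·(-14))/166 = -37/83.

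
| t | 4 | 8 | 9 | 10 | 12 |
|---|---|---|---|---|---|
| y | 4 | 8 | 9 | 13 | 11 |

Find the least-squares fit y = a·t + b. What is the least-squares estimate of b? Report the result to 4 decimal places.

b = 0.2045

Compute the Gram sums: Σt·t = 405, Σt = 43, Σ1 = 5.
Moment sums: Σt·y = 423, Σy = 45.
Normal equations: [[405, 43]; [43, 5]]·[a, b]ᵀ = [423, 45]ᵀ.
Eliminating b: 5·(row 1) − 43·(row 2) gives 176·a = 5·423 − 43·45 = 180, so a = 45/44.
Then b = (45 − 43·(45/44))/5 = 9/44.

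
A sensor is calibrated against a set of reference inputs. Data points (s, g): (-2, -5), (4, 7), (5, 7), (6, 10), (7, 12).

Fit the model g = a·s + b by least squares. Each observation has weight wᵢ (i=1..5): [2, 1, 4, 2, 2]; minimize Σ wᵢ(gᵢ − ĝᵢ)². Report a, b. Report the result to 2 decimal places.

a = 1.84, b = -1.44

Setting ∂/∂a … = 0 gives: 294·a + 46·b = 476;  46·a + 11·b = 69.
(Σwᵢ·s·s = 294, Σwᵢ·s = 46, Σwᵢ·1 = 11, Σwᵢ·s·g = 476, Σwᵢ·g = 69.)
Δ = 294·11 − 46² = 1118.
a = (476·11 − 46·69)/1118 = 1031/559; b = (294·69 − 46·476)/1118 = -805/559.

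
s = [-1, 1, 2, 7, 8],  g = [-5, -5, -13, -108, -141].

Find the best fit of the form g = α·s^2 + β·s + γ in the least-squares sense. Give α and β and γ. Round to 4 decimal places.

Entries of XᵀX: Σs^2·s^2 = 6515, Σs^2·s = 863, Σs^2 = 119, Σs·s = 119, Σs = 17, Σ1 = 5.
For Xᵀg: Σs^2·g = -14378, Σs·g = -1910, Σg = -272.
So XᵀX·[α, β, γ]ᵀ = Xᵀg: [[6515, 863, 119]; [863, 119, 17]; [119, 17, 5]]·[α, β, γ]ᵀ = [-14378, -1910, -272]ᵀ.
Inverting the 3×3 Gram matrix, [α, β, γ]ᵀ = [-4463/2119, -683/2119, -6732/2119]ᵀ.

α = -2.1062, β = -0.3223, γ = -3.1770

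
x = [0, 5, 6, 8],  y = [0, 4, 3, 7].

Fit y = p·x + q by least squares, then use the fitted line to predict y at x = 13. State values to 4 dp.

Compute the Gram sums: Σx·x = 125, Σx = 19, Σ1 = 4.
Moment sums: Σx·y = 94, Σy = 14.
AᵀA·[p, q]ᵀ = Aᵀy becomes [[125, 19]; [19, 4]]·[p, q]ᵀ = [94, 14]ᵀ.
Eliminating q: 4·(row 1) − 19·(row 2) gives 139·p = 4·94 − 19·14 = 110, so p = 110/139.
Then q = (14 − 19·(110/139))/4 = -36/139.
At x = 13: ŷ = (110/139)·(13) + (-36/139)·(1) = 1394/139.

ŷ = 10.0288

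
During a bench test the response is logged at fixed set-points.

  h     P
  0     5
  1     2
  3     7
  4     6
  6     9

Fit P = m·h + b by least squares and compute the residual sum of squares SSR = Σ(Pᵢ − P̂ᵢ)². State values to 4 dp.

Sums needed: Σh·h = 62, Σh = 14, Σ1 = 5.
Right-hand side: Σh·P = 101, ΣP = 29.
XᵀX·[m, b]ᵀ = XᵀP becomes [[62, 14]; [14, 5]]·[m, b]ᵀ = [101, 29]ᵀ.
det = 62·5 − 14² = 114.
m = (101·5 − 14·29)/114 = 33/38; b = (62·29 − 14·101)/114 = 64/19.
Residuals: 31/19, -85/38, 39/38, -16/19, 8/19; SSR = 365/38.

SSR = 9.6053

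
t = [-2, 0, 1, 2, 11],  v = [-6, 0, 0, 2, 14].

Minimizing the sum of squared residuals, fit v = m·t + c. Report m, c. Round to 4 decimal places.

m = 1.4427, c = -1.4625

AᵀA·[m, c]ᵀ = Aᵀv reads: 130·m + 12·c = 170;  12·m + 5·c = 10.
(Σt·t = 130, Σt = 12, Σ1 = 5, Σt·v = 170, Σv = 10.)
Δ = 130·5 − 12² = 506.
m = (170·5 − 12·10)/506 = 365/253; c = (130·10 − 12·170)/506 = -370/253.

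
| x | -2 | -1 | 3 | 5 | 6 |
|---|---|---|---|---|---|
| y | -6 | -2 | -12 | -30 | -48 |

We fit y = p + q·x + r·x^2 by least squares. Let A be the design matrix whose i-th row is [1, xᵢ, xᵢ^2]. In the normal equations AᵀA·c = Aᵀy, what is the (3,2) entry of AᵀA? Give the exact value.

359

Row 3 ↔ basis x^2, column 2 ↔ basis x, so (AᵀA)_{3,2} = Σᵢ (x^2)·(x) = (4)·(-2) + (1)·(-1) + (9)·(3) + (25)·(5) + (36)·(6) = 359.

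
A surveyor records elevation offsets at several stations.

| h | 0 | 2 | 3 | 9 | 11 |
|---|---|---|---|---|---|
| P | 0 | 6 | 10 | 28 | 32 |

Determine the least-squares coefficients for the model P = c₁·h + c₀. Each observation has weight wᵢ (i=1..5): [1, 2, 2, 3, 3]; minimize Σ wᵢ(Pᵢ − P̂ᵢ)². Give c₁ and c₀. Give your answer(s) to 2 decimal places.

c₁ = 2.93, c₀ = 0.62

Compute the Gram sums: Σwᵢ·h·h = 632, Σwᵢ·h = 70, Σwᵢ·1 = 11.
Right-hand side: Σwᵢ·h·P = 1896, Σwᵢ·P = 212.
det = 632·11 − 70² = 2052.
c₁ = (1896·11 − 70·212)/2052 = 1504/513; c₀ = (632·212 − 70·1896)/2052 = 316/513.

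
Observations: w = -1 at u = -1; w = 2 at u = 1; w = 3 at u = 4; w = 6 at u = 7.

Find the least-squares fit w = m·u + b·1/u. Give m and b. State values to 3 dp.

Forming XᵀX = [[67, 4]; [4, 1633/784]] and Xᵀw = [57, 129/28]ᵀ gives XᵀX·[m, b]ᵀ = Xᵀw.
Δ = 67·(1633/784) − 4² = 96867/784.
m = (57·(1633/784) − 4·(129/28))/(96867/784) = 8737/10763; b = (67·(129/28) − 4·57)/(96867/784) = 7028/10763.

m = 0.812, b = 0.653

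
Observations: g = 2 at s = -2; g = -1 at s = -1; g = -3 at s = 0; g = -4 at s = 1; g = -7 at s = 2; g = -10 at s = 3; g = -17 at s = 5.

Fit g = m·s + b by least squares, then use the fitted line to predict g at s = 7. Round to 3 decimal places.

From the data, Σs·s = 44, Σs = 8, Σ1 = 7.
Right-hand side: Σs·g = -136, Σg = -40.
MᵀM·[m, b]ᵀ = Mᵀg becomes [[44, 8]; [8, 7]]·[m, b]ᵀ = [-136, -40]ᵀ.
Δ = 44·7 − 8² = 244.
m = ((-136)·7 − 8·(-40))/244 = -158/61; b = (44·(-40) − 8·(-136))/244 = -168/61.
At s = 7: ĝ = (-158/61)·(7) + (-168/61)·(1) = -1274/61.

ĝ = -20.885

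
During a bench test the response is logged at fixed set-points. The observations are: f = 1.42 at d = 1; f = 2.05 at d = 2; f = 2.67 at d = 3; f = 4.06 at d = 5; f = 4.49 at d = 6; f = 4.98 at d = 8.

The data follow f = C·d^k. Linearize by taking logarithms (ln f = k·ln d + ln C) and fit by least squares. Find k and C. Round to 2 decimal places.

Taking logs, ln f = k·ln d + ln C, so regress ln f on ln d.
XᵀX = [[11.8122, 7.2724]; [7.2724, 6]], rhs = [9.8610, 6.5590]ᵀ  (here Σln d = 7.2724, Σ(ln d)² = 11.8122, Σln f = 6.5590, Σln d·ln f = 9.8610).
Δ = 11.8122·6 − (7.2724)² = 17.9853; k = (9.8610·6 − 7.2724·6.5590)/17.9853 = 0.63751, ln C = (11.8122·6.5590 − 7.2724·9.8610)/17.9853 = 0.32047, so C = exp(0.32047) = 1.37777.

k = 0.64, C = 1.38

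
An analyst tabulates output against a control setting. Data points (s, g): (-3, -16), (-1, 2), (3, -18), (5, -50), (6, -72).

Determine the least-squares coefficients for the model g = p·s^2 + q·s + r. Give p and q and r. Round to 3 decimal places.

p = -2.030, q = -0.276, r = 2.236

Setting ∂/∂p … = 0 gives: 2084·p + 340·q + 80·r = -4146;  340·p + 80·q + 10·r = -690;  80·p + 10·q + 5·r = -154.
(Σs^2·s^2 = 2084, Σs^2·s = 340, Σs^2 = 80, Σs·s = 80, Σs = 10, Σ1 = 5, Σs^2·g = -4146, Σs·g = -690, Σg = -154.)
Solving the 3×3 system (Gaussian elimination) gives p = -67/33, q = -91/330, r = 123/55.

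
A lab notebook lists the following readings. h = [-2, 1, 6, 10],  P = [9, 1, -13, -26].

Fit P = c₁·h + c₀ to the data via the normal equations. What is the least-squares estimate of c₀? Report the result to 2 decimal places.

c₀ = 3.65

Compute the Gram sums: Σh·h = 141, Σh = 15, Σ1 = 4.
And Σh·P = -355, ΣP = -29.
Δ = 141·4 − 15² = 339.
c₁ = ((-355)·4 − 15·(-29))/339 = -985/339; c₀ = (141·(-29) − 15·(-355))/339 = 412/113.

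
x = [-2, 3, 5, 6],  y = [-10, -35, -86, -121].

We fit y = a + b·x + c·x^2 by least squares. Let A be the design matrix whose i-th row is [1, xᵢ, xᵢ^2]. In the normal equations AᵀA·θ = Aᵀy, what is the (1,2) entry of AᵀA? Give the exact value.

Row 1 ↔ basis 1, column 2 ↔ basis x, so (AᵀA)_{1,2} = Σᵢ x = (1)·(-2) + (1)·(3) + (1)·(5) + (1)·(6) = 12.

12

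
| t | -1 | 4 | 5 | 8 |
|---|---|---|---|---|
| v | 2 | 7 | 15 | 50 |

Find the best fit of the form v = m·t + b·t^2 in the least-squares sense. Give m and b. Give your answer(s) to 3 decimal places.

With design matrix A, AᵀA = [[106, 700]; [700, 4978]] and Aᵀv = [501, 3689]ᵀ.
Δ = 106·4978 − 700² = 37668.
m = (501·4978 − 700·3689)/37668 = -1027/438; b = (106·3689 − 700·501)/37668 = 469/438.

m = -2.345, b = 1.071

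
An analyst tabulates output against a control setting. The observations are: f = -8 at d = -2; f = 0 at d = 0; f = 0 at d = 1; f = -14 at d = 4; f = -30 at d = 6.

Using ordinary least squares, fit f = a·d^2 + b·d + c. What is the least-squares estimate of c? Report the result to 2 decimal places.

c = -0.80

Sums needed: Σd^2·d^2 = 1569, Σd^2·d = 273, Σd^2 = 57, Σd·d = 57, Σd = 9, Σ1 = 5.
And Σd^2·f = -1336, Σd·f = -220, Σf = -52.
So MᵀM·[a, b, c]ᵀ = Mᵀf: [[1569, 273, 57]; [273, 57, 9]; [57, 9, 5]]·[a, b, c]ᵀ = [-1336, -220, -52]ᵀ.
Inverting the 3×3 Gram matrix, [a, b, c]ᵀ = [-305/294, 121/98, -39/49]ᵀ.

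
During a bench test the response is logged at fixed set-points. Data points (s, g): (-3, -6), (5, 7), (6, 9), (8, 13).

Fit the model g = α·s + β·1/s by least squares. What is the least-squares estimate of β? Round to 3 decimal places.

β = 3.015

Forming MᵀM = [[134, 4]; [4, 2801/14400]] and Mᵀg = [211, 261/40]ᵀ gives MᵀM·[α, β]ᵀ = Mᵀg.
Δ = 134·(2801/14400) − 4² = 72467/7200.
α = (211·(2801/14400) − 4·(261/40))/(72467/7200) = 215171/144934; β = (134·(261/40) − 4·211)/(72467/7200) = 218520/72467.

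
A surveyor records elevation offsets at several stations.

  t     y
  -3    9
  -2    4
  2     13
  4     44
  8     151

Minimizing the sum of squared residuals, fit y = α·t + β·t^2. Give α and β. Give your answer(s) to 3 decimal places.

The normal equations are: 97·α + 549·β = 1375;  549·α + 4465·β = 10517.
Eliminating β: 4465·(row 1) − 549·(row 2) gives 131704·α = 4465·1375 − 549·10517 = 365542, so α = 182771/65852.
Then β = (10517 − 549·(182771/65852))/4465 = 132637/65852.

α = 2.775, β = 2.014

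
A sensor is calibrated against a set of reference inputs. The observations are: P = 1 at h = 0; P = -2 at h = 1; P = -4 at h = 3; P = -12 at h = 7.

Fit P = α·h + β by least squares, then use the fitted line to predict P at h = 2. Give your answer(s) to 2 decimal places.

P̂ = -2.91

Compute the Gram sums: Σh·h = 59, Σh = 11, Σ1 = 4.
Moment sums: Σh·P = -98, ΣP = -17.
AᵀA·[α, β]ᵀ = AᵀP becomes [[59, 11]; [11, 4]]·[α, β]ᵀ = [-98, -17]ᵀ.
Eliminating β: 4·(row 1) − 11·(row 2) gives 115·α = 4·(-98) − 11·(-17) = -205, so α = -41/23.
Then β = ((-17) − 11·(-41/23))/4 = 15/23.
At h = 2: P̂ = (-41/23)·(2) + (15/23)·(1) = -67/23.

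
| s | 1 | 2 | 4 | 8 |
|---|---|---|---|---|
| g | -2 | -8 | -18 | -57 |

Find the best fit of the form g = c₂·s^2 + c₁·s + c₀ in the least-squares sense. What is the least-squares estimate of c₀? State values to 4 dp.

c₀ = 0.1667

Compute the Gram sums: Σs^2·s^2 = 4369, Σs^2·s = 585, Σs^2 = 85, Σs·s = 85, Σs = 15, Σ1 = 4.
And Σs^2·g = -3970, Σs·g = -546, Σg = -85.
Normal equations: [[4369, 585, 85]; [585, 85, 15]; [85, 15, 4]]·[c₂, c₁, c₀]ᵀ = [-3970, -546, -85]ᵀ.
Inverting the 3×3 Gram matrix, [c₂, c₁, c₀]ᵀ = [-227/372, -1397/620, 1/6]ᵀ.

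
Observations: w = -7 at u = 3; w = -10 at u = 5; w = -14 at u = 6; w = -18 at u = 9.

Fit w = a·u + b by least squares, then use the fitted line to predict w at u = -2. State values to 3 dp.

ŵ = 2.320

Setting ∂/∂a … = 0 gives: 151·a + 23·b = -317;  23·a + 4·b = -49.
(Σu·u = 151, Σu = 23, Σ1 = 4, Σu·w = -317, Σw = -49.)
Eliminating b: 4·(row 1) − 23·(row 2) gives 75·a = 4·(-317) − 23·(-49) = -141, so a = -47/25.
Then b = ((-49) − 23·(-47/25))/4 = -36/25.
At u = -2: ŵ = (-47/25)·(-2) + (-36/25)·(1) = 58/25.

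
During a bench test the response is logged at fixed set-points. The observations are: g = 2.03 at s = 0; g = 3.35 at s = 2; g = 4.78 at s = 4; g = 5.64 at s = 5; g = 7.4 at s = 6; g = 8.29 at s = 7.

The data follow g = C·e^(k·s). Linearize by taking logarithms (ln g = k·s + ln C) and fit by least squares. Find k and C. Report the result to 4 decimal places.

k = 0.2008, C = 2.1199

With ln gᵢ as the transformed response and sᵢ as the regressor:
Over the data: Σs = 24.0000, Σ(s)² = 130.0000, Σln g = 9.3279, Σs·ln g = 44.1393.
Normal system: [[130.0000, 24.0000]; [24.0000, 6]]·[k, ln C]ᵀ = [44.1393, 9.3279]ᵀ.
Δ = 130.0000·6 − (24.0000)² = 204.0000; k = (44.1393·6 − 24.0000·9.3279)/204.0000 = 0.20082, ln C = (130.0000·9.3279 − 24.0000·44.1393)/204.0000 = 0.75136, so C = exp(0.75136) = 2.11987.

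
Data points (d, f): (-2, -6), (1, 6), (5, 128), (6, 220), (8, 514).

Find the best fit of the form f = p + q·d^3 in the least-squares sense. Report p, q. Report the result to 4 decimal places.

p = 3.6247, q = 0.9975

Entries of XᵀX: Σ1 = 5, Σd^3 = 846, Σd^3·d^3 = 324490.
And Σf = 862, Σd^3·f = 326742.
Δ = 5·324490 − 846² = 906734.
p = (862·324490 − 846·326742)/906734 = 1643324/453367; q = (5·326742 − 846·862)/906734 = 452229/453367.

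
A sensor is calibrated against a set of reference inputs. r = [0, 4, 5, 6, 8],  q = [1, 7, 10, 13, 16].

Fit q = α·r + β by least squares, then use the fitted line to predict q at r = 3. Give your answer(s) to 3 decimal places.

q̂ = 6.318

From the data, Σr·r = 141, Σr = 23, Σ1 = 5.
Moment sums: Σr·q = 284, Σq = 47.
AᵀA·[α, β]ᵀ = Aᵀq becomes [[141, 23]; [23, 5]]·[α, β]ᵀ = [284, 47]ᵀ.
Δ = 141·5 − 23² = 176.
α = (284·5 − 23·47)/176 = 339/176; β = (141·47 − 23·284)/176 = 95/176.
At r = 3: q̂ = (339/176)·(3) + (95/176)·(1) = 139/22.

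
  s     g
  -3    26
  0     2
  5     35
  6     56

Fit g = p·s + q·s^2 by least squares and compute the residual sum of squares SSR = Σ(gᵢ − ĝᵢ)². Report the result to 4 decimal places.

With design matrix X, XᵀX = [[70, 314]; [314, 2002]] and Xᵀg = [433, 3125]ᵀ.
Eliminating q: 2002·(row 1) − 314·(row 2) gives 41544·p = 2002·433 − 314·3125 = -114384, so p = -4766/1731.
Then q = (3125 − 314·(-4766/1731))/2002 = 6899/3462.
Residuals: -225/1154, 2, -1215/1154, 450/577; SSR = 6641/1154.

SSR = 5.7548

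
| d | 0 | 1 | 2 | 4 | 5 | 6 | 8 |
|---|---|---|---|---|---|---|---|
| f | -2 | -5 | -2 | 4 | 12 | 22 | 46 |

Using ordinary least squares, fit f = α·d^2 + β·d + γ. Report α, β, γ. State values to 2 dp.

From the data, Σd^2·d^2 = 6290, Σd^2·d = 926, Σd^2 = 146, Σd·d = 146, Σd = 26, Σ1 = 7.
Moment sums: Σd^2·f = 4087, Σd·f = 567, Σf = 75.
Row-reducing yields α = 3505/3288, β = -8023/3288, γ = -673/274.

α = 1.07, β = -2.44, γ = -2.46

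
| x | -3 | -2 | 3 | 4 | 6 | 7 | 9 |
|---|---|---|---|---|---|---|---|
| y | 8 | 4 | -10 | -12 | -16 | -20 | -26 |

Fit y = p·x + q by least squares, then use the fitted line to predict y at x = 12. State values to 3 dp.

MᵀM·[p, q]ᵀ = Mᵀy reads: 204·p + 24·q = -580;  24·p + 7·q = -72.
(Σx·x = 204, Σx = 24, Σ1 = 7, Σx·y = -580, Σy = -72.)
Determinant 204·7 − 24² = 852.
p = ((-580)·7 − 24·(-72))/852 = -583/213; q = (204·(-72) − 24·(-580))/852 = -64/71.
At x = 12: ŷ = (-583/213)·(12) + (-64/71)·(1) = -2396/71.

ŷ = -33.746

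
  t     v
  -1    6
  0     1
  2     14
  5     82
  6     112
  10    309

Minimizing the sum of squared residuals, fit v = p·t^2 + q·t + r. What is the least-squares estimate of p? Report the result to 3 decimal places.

p = 3.039

Entries of XᵀX: Σt^2·t^2 = 11938, Σt^2·t = 1348, Σt^2 = 166, Σt·t = 166, Σt = 22, Σ1 = 6.
Moment sums: Σt^2·v = 37044, Σt·v = 4194, Σv = 524.
Solving the 3×3 system (Gaussian elimination) gives p = 60931/20047, q = 5998/20047, r = 43021/20047.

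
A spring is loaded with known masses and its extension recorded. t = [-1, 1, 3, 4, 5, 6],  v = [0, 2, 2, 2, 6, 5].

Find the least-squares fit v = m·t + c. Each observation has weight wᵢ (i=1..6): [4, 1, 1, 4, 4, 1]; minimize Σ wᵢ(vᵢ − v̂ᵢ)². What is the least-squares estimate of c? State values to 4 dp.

c = 0.5491

AᵀWA·[m, c]ᵀ = AᵀWv reads: 214·m + 42·c = 190;  42·m + 15·c = 41.
(Σwᵢ·t·t = 214, Σwᵢ·t = 42, Σwᵢ·1 = 15, Σwᵢ·t·v = 190, Σwᵢ·v = 41.)
det = 214·15 − 42² = 1446.
m = (190·15 − 42·41)/1446 = 188/241; c = (214·41 − 42·190)/1446 = 397/723.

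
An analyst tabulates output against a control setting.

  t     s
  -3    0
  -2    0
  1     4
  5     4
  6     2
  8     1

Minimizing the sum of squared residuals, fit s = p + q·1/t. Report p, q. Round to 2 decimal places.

The normal system MᵀM·[p, q]ᵀ = Mᵀs is [[6, 79/120]; [79/120, 20801/14400]]·[p, q]ᵀ = [11, 631/120]ᵀ.
det = 6·(20801/14400) − (79/120)² = 23713/2880.
p = (11·(20801/14400) − (79/120)·(631/120))/(23713/2880) = 178962/118565; q = (6·(631/120) − (79/120)·11)/(23713/2880) = 70008/23713.

p = 1.51, q = 2.95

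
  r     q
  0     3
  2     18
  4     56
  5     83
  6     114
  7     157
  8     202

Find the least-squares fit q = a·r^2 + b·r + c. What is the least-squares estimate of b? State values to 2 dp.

MᵀM·[a, b, c]ᵀ = Mᵀq reads: 8690·a + 1268·b + 194·c = 27768;  1268·a + 194·b + 32·c = 4074;  194·a + 32·b + 7·c = 633.
Row-reducing yields a = 22175/7483, b = 7969/7483, c = 3669/1069.

b = 1.06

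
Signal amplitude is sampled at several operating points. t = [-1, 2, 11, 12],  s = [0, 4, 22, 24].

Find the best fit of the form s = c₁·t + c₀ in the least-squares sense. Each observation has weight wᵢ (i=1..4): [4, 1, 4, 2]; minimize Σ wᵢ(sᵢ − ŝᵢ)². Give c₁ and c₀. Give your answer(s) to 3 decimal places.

The normal equations are: 780·c₁ + 66·c₀ = 1552;  66·c₁ + 11·c₀ = 140.
(Σwᵢ·t·t = 780, Σwᵢ·t = 66, Σwᵢ·1 = 11, Σwᵢ·t·s = 1552, Σwᵢ·s = 140.)
Determinant 780·11 − 66² = 4224.
c₁ = (1552·11 − 66·140)/4224 = 89/48; c₀ = (780·140 − 66·1552)/4224 = 141/88.

c₁ = 1.854, c₀ = 1.602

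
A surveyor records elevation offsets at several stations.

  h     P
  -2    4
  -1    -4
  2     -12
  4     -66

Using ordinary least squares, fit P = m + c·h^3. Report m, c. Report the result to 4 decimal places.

Sums needed: Σ1 = 4, Σh^3 = 63, Σh^3·h^3 = 4225.
And ΣP = -78, Σh^3·P = -4348.
AᵀA·[m, c]ᵀ = AᵀP becomes [[4, 63]; [63, 4225]]·[m, c]ᵀ = [-78, -4348]ᵀ.
Determinant 4·4225 − 63² = 12931.
m = ((-78)·4225 − 63·(-4348))/12931 = -55626/12931; c = (4·(-4348) − 63·(-78))/12931 = -12478/12931.

m = -4.3018, c = -0.9650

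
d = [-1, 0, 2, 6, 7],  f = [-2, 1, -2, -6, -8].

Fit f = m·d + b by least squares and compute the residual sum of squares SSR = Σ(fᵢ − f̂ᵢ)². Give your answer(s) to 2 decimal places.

SSR = 8.82

With design matrix A, AᵀA = [[90, 14]; [14, 5]] and Aᵀf = [-94, -17]ᵀ.
det = 90·5 − 14² = 254.
m = ((-94)·5 − 14·(-17))/254 = -116/127; b = (90·(-17) − 14·(-94))/254 = -107/127.
Residuals: -263/127, 234/127, 85/127, 41/127, -97/127; SSR = 1120/127.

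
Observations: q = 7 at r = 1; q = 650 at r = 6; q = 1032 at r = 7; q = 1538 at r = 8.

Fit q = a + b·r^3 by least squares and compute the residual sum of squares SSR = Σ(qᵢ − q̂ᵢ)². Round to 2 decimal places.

Sums needed: Σ1 = 4, Σr^3 = 1072, Σr^3·r^3 = 426450.
For Mᵀq: Σq = 3227, Σr^3·q = 1281839.
Eliminating b: 426450·(row 1) − 1072·(row 2) gives 556616·a = 426450·3227 − 1072·1281839 = 2022742, so a = 1011371/278308.
Then b = (1281839 − 1072·(1011371/278308))/426450 = 417003/139154.
Residuals: 102779/278308, -256467/278308, 138427/278308, 15261/278308; SSR = 343985/278308.

SSR = 1.24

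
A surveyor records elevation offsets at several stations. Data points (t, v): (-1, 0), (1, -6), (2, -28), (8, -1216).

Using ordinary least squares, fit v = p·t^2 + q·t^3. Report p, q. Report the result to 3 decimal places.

Forming MᵀM = [[4114, 32800]; [32800, 262210]] and Mᵀv = [-77942, -622822]ᵀ gives MᵀM·[p, q]ᵀ = Mᵀv.
det = 4114·262210 − 32800² = 2891940.
p = ((-77942)·262210 − 32800·(-622822))/2891940 = -430511/144597; q = (4114·(-622822) − 32800·(-77942))/2891940 = -1448027/722985.

p = -2.977, q = -2.003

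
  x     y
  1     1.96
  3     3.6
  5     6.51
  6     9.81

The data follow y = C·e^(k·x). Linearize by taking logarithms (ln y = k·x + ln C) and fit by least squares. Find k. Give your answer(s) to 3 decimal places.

k = 0.316

Let Y = ln y. Fitting Y = k·x + ln C by least squares:
XᵀX = [[71.0000, 15.0000]; [15.0000, 4]], rhs = [27.5829, 6.1106]ᵀ  (here Σx = 15.0000, Σ(x)² = 71.0000, Σln y = 6.1106, Σx·ln y = 27.5829).
Slope k = (n·Σx·ln y − Σx·Σln y)/(n·Σ(x)² − (Σx)²) = (4·27.5829 − 15.0000·6.1106)/59.0000 = 0.31648; ln C = (Σln y − k·Σx)/n = 0.34087.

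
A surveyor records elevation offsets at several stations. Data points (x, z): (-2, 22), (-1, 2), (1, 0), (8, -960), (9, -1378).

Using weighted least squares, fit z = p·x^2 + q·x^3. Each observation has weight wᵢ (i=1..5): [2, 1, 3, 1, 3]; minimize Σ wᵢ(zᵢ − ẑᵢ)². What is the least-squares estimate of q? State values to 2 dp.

q = -2.03

AᵀWA·[p, q]ᵀ = AᵀWz reads: 23815·p + 209853·q = -396116;  209853·p + 1856599·q = -3505560.
(Σwᵢ·x^2·x^2 = 23815, Σwᵢ·x^2·x^3 = 209853, Σwᵢ·x^3·x^3 = 1856599, Σwᵢ·x^2·z = -396116, Σwᵢ·x^3·z = -3505560.)
Δ = 23815·1856599 − 209853² = 176623576.
p = ((-396116)·1856599 − 209853·(-3505560))/176623576 = 55928299/44155894; q = (23815·(-3505560) − 209853·(-396116))/176623576 = -89695113/44155894.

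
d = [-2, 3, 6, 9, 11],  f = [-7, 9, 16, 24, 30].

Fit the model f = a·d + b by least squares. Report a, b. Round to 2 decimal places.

a = 2.80, b = -0.70

With design matrix M, MᵀM = [[251, 27]; [27, 5]] and Mᵀf = [683, 72]ᵀ.
Eliminating b: 5·(row 1) − 27·(row 2) gives 526·a = 5·683 − 27·72 = 1471, so a = 1471/526.
Then b = (72 − 27·(1471/526))/5 = -369/526.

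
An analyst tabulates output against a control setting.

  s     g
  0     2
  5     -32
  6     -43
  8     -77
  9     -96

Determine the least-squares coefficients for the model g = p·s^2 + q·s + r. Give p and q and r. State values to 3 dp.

Compute the Gram sums: Σs^2·s^2 = 12578, Σs^2·s = 1582, Σs^2 = 206, Σs·s = 206, Σs = 28, Σ1 = 5.
Right-hand side: Σs^2·g = -15052, Σs·g = -1898, Σg = -246.
Normal equations: [[12578, 1582, 206]; [1582, 206, 28]; [206, 28, 5]]·[p, q, r]ᵀ = [-15052, -1898, -246]ᵀ.
Inverting the 3×3 Gram matrix, [p, q, r]ᵀ = [-1129/1056, -1339/1056, 343/176]ᵀ.

p = -1.069, q = -1.268, r = 1.949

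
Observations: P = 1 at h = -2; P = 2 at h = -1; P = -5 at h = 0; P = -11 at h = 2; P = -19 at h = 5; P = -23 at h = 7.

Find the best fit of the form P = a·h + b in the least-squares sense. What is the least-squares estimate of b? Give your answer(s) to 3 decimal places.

b = -3.881

Setting ∂/∂a … = 0 gives: 83·a + 11·b = -282;  11·a + 6·b = -55.
Eliminating b: 6·(row 1) − 11·(row 2) gives 377·a = 6·(-282) − 11·(-55) = -1087, so a = -1087/377.
Then b = ((-55) − 11·(-1087/377))/6 = -1463/377.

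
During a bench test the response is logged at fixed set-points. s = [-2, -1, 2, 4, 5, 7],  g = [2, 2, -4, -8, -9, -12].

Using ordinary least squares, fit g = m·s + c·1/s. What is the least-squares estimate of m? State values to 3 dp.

Forming AᵀA = [[99, 6]; [6, 31809/19600]] and Aᵀg = [-175, -368/35]ᵀ gives AᵀA·[m, c]ᵀ = Aᵀg.
Determinant 99·(31809/19600) − 6² = 2443491/19600.
m = ((-175)·(31809/19600) − 6·(-368/35))/(2443491/19600) = -1443365/814497; c = (99·(-368/35) − 6·(-175))/(2443491/19600) = 59360/814497.

m = -1.772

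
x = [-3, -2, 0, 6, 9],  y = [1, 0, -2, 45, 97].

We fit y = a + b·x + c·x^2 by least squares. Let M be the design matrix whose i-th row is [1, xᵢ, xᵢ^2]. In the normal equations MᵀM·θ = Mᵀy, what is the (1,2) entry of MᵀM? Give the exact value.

Row 1 ↔ basis 1, column 2 ↔ basis x, so (MᵀM)_{1,2} = Σᵢ x = (1)·(-3) + (1)·(-2) + (1)·(0) + (1)·(6) + (1)·(9) = 10.

10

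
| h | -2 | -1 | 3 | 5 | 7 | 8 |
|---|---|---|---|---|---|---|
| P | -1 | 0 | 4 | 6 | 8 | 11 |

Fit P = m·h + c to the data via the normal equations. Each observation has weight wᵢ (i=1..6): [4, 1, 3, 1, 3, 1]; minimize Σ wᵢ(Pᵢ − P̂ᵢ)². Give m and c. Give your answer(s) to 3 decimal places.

m = 1.056, c = 1.006

Forming XᵀWX = [[280, 34]; [34, 13]] and XᵀWP = [330, 49]ᵀ gives XᵀWX·[m, c]ᵀ = XᵀWP.
Eliminating c: 13·(row 1) − 34·(row 2) gives 2484·m = 13·330 − 34·49 = 2624, so m = 656/621.
Then c = (49 − 34·(656/621))/13 = 625/621.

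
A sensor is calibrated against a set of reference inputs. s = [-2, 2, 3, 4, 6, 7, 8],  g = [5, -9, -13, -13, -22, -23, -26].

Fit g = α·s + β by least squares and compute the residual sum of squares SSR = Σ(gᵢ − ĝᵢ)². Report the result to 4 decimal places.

SSR = 9.2000

Normal-equation sums: Σs·s = 182, Σs = 28, Σ1 = 7.
Moment sums: Σs·g = -620, Σg = -101.
Normal equations: [[182, 28]; [28, 7]]·[α, β]ᵀ = [-620, -101]ᵀ.
Eliminating β: 7·(row 1) − 28·(row 2) gives 490·α = 7·(-620) − 28·(-101) = -1512, so α = -108/35.
Then β = ((-101) − 28·(-108/35))/7 = -73/35.
Residuals: 32/35, -26/35, -58/35, 10/7, -7/5, 24/35, 27/35; SSR = 46/5.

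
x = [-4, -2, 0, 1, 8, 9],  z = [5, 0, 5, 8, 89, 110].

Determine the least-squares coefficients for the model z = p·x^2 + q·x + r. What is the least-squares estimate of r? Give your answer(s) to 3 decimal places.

r = 3.910

Setting ∂/∂p … = 0 gives: 10930·p + 1170·q + 166·r = 14694;  1170·p + 166·q + 12·r = 1690;  166·p + 12·q + 6·r = 217.
Solving the 3×3 system (Gaussian elimination) gives p = 272249/296486, q = 1015787/296486, r = 579557/148243.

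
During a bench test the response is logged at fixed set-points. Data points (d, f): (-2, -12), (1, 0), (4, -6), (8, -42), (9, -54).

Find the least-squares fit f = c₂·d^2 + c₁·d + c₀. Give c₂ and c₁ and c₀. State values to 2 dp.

c₂ = -0.97, c₁ = 2.90, c₀ = -2.17

Sums needed: Σd^2·d^2 = 10930, Σd^2·d = 1298, Σd^2 = 166, Σd·d = 166, Σd = 20, Σ1 = 5.
And Σd^2·f = -7206, Σd·f = -822, Σf = -114.
MᵀM·[c₂, c₁, c₀]ᵀ = Mᵀf becomes [[10930, 1298, 166]; [1298, 166, 20]; [166, 20, 5]]·[c₂, c₁, c₀]ᵀ = [-7206, -822, -114]ᵀ.
Row-reducing yields c₂ = -6477/6673, c₁ = 19350/6673, c₀ = -14508/6673.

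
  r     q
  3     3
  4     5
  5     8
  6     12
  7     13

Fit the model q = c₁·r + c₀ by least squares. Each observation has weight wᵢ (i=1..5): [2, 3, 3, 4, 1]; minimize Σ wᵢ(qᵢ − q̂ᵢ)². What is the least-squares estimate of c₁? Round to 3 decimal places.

c₁ = 2.915

With design matrix A, AᵀWA = [[334, 64]; [64, 13]] and AᵀWq = [577, 106]ᵀ.
det = 334·13 − 64² = 246.
c₁ = (577·13 − 64·106)/246 = 239/82; c₀ = (334·106 − 64·577)/246 = -254/41.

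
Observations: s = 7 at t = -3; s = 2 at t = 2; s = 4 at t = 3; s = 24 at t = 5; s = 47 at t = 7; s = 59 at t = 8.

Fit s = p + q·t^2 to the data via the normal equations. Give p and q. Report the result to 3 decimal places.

p = -2.300, q = 0.980

Compute the Gram sums: Σ1 = 6, Σt^2 = 160, Σt^2·t^2 = 7300.
Right-hand side: Σs = 143, Σt^2·s = 6786.
AᵀA·[p, q]ᵀ = Aᵀs becomes [[6, 160]; [160, 7300]]·[p, q]ᵀ = [143, 6786]ᵀ.
det = 6·7300 − 160² = 18200.
p = (143·7300 − 160·6786)/18200 = -23/10; q = (6·6786 − 160·143)/18200 = 49/50.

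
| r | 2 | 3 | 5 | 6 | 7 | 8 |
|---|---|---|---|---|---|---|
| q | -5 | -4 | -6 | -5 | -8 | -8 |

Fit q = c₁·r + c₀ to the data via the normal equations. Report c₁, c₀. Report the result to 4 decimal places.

Setting ∂/∂c₁ … = 0 gives: 187·c₁ + 31·c₀ = -202;  31·c₁ + 6·c₀ = -36.
(Σr·r = 187, Σr = 31, Σ1 = 6, Σr·q = -202, Σq = -36.)
Determinant 187·6 − 31² = 161.
c₁ = ((-202)·6 − 31·(-36))/161 = -96/161; c₀ = (187·(-36) − 31·(-202))/161 = -470/161.

c₁ = -0.5963, c₀ = -2.9193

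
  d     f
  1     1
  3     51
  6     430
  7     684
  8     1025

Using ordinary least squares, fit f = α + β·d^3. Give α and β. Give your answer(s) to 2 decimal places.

α = -2.41, β = 2.00

Setting ∂/∂α … = 0 gives: 5·α + 1099·β = 2191;  1099·α + 427179·β = 853670.
Eliminating β: 427179·(row 1) − 1099·(row 2) gives 928094·α = 427179·2191 − 1099·853670 = -2234141, so α = -2234141/928094.
Then β = (853670 − 1099·(-2234141/928094))/427179 = 1860441/928094.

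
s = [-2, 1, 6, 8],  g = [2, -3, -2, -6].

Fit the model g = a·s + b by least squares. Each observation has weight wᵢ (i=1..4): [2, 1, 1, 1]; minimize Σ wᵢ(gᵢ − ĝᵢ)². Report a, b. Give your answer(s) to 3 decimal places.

Setting ∂/∂a … = 0 gives: 109·a + 11·b = -71;  11·a + 5·b = -7.
Δ = 109·5 − 11² = 424.
a = ((-71)·5 − 11·(-7))/424 = -139/212; b = (109·(-7) − 11·(-71))/424 = 9/212.

a = -0.656, b = 0.042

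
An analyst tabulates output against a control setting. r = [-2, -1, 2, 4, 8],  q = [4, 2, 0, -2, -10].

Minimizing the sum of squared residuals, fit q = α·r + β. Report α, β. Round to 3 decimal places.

Compute the Gram sums: Σr·r = 89, Σr = 11, Σ1 = 5.
Moment sums: Σr·q = -98, Σq = -6.
Normal equations: [[89, 11]; [11, 5]]·[α, β]ᵀ = [-98, -6]ᵀ.
Δ = 89·5 − 11² = 324.
α = ((-98)·5 − 11·(-6))/324 = -106/81; β = (89·(-6) − 11·(-98))/324 = 136/81.

α = -1.309, β = 1.679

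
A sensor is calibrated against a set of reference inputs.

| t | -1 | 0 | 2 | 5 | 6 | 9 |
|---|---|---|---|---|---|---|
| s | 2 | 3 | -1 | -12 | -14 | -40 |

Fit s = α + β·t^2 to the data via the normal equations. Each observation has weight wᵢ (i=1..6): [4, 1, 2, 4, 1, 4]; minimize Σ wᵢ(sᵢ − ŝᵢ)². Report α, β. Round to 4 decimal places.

α = 1.9936, β = -0.5189

With design matrix A, AᵀWA = [[16, 472]; [472, 30076]] and AᵀWs = [-213, -14664]ᵀ.
Determinant 16·30076 − 472² = 258432.
α = ((-213)·30076 − 472·(-14664))/258432 = 42935/21536; β = (16·(-14664) − 472·(-213))/258432 = -5587/10768.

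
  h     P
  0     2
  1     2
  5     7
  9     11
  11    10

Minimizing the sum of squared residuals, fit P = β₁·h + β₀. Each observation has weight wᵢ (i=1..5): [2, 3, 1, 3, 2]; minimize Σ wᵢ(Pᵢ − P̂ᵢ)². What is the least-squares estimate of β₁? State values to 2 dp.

β₁ = 0.90

Normal-equation sums: Σwᵢ·h·h = 513, Σwᵢ·h = 57, Σwᵢ·1 = 11.
And Σwᵢ·h·P = 558, Σwᵢ·P = 70.
AᵀWA·[β₁, β₀]ᵀ = AᵀWP becomes [[513, 57]; [57, 11]]·[β₁, β₀]ᵀ = [558, 70]ᵀ.
det = 513·11 − 57² = 2394.
β₁ = (558·11 − 57·70)/2394 = 358/399; β₀ = (513·70 − 57·558)/2394 = 12/7.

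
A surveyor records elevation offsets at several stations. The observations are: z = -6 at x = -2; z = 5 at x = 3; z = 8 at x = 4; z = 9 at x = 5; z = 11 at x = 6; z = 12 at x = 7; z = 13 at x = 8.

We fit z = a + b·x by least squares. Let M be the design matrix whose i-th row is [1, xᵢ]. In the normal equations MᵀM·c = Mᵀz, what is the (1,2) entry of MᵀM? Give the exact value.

Row 1 ↔ basis 1, column 2 ↔ basis x, so (MᵀM)_{1,2} = Σᵢ x = (1)·(-2) + (1)·(3) + (1)·(4) + (1)·(5) + (1)·(6) + (1)·(7) + (1)·(8) = 31.

31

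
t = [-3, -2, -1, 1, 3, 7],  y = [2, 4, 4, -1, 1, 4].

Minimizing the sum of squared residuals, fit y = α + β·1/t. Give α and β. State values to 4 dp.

α = 2.1905, β = -2.3989

The normal equations are: 6·α + (-5/14)·β = 14;  (-5/14)·α + (4397/1764)·β = -142/21.
(Σ1 = 6, Σ1/t = -5/14, Σ1/t·1/t = 4397/1764, Σy = 14, Σ1/t·y = -142/21.)
Determinant 6·(4397/1764) − (-5/14)² = 8719/588.
α = (14·(4397/1764) − (-5/14)·(-142/21))/(8719/588) = 57298/26157; β = (6·(-142/21) − (-5/14)·14)/(8719/588) = -20916/8719.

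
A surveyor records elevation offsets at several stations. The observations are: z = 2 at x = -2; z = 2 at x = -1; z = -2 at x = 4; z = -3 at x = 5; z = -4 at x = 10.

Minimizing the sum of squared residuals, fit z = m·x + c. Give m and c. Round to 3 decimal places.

m = -0.559, c = 0.789

Compute the Gram sums: Σx·x = 146, Σx = 16, Σ1 = 5.
Moment sums: Σx·z = -69, Σz = -5.
So AᵀA·[m, c]ᵀ = Aᵀz: [[146, 16]; [16, 5]]·[m, c]ᵀ = [-69, -5]ᵀ.
Eliminating c: 5·(row 1) − 16·(row 2) gives 474·m = 5·(-69) − 16·(-5) = -265, so m = -265/474.
Then c = ((-5) − 16·(-265/474))/5 = 187/237.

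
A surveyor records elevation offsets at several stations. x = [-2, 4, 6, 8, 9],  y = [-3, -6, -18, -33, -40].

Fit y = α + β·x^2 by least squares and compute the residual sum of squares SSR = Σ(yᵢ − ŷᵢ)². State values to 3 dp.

SSR = 6.141

Entries of MᵀM: Σ1 = 5, Σx^2 = 201, Σx^2·x^2 = 12225.
And Σy = -100, Σx^2·y = -6108.
Normal equations: [[5, 201]; [201, 12225]]·[α, β]ᵀ = [-100, -6108]ᵀ.
Eliminating β: 12225·(row 1) − 201·(row 2) gives 20724·α = 12225·(-100) − 201·(-6108) = 5208, so α = 434/1727.
Then β = ((-6108) − 201·(434/1727))/12225 = -870/1727.
Residuals: -2135/1727, 284/157, -200/1727, -1745/1727, 956/1727; SSR = 10606/1727.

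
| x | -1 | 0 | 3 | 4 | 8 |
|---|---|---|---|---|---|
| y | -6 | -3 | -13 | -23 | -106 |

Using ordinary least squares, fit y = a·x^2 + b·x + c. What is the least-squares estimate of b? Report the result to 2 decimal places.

b = 2.28

Normal-equation sums: Σx^2·x^2 = 4434, Σx^2·x = 602, Σx^2 = 90, Σx·x = 90, Σx = 14, Σ1 = 5.
Right-hand side: Σx^2·y = -7275, Σx·y = -973, Σy = -151.
Normal equations: [[4434, 602, 90]; [602, 90, 14]; [90, 14, 5]]·[a, b, c]ᵀ = [-7275, -973, -151]ᵀ.
Solving the 3×3 system (Gaussian elimination) gives a = -6951/3652, b = 8337/3652, c = -2129/913.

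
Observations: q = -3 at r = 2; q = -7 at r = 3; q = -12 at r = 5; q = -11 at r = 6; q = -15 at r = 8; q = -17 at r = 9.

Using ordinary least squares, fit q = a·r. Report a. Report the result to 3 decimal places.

Normal-equation sums: Σr·r = 219.
Right-hand side: Σr·q = -426.
a = (-426)/219 = -1.94521.

a = -1.945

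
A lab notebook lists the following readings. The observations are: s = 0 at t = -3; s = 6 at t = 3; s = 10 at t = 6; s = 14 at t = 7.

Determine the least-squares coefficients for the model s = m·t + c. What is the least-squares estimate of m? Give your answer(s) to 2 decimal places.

m = 1.29

From the data, Σt·t = 103, Σt = 13, Σ1 = 4.
And Σt·s = 176, Σs = 30.
MᵀM·[m, c]ᵀ = Mᵀs becomes [[103, 13]; [13, 4]]·[m, c]ᵀ = [176, 30]ᵀ.
Eliminating c: 4·(row 1) − 13·(row 2) gives 243·m = 4·176 − 13·30 = 314, so m = 314/243.
Then c = (30 − 13·(314/243))/4 = 802/243.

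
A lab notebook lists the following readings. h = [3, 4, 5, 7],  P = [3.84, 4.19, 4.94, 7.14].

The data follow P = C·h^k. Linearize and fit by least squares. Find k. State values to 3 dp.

k = 0.740

With ln Pᵢ as the transformed response and ln hᵢ as the regressor:
Σln h = 6.0403, Σ(ln h)² = 9.5056, Σln P = 6.3413, Σln h·ln P = 9.8603.
Equations: 9.5056·k + 6.0403·ln C = 9.8603;  6.0403·k + 4·ln C = 6.3413.
Δ = 9.5056·4 − (6.0403)² = 1.5378; k = (9.8603·4 − 6.0403·6.3413)/1.5378 = 0.74019, ln C = (9.5056·6.3413 − 6.0403·9.8603)/1.5378 = 0.46758.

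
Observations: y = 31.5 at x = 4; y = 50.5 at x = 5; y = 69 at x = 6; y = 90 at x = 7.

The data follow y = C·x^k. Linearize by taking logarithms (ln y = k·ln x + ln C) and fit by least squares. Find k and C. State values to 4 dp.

k = 1.8679, C = 2.4159

Taking logs, ln y = k·ln x + ln C, so regress ln y on ln x.
Σln x = 6.7334, Σ(ln x)² = 11.5091, Σln y = 16.1059, Σln x·ln y = 27.4376.
Equations: 11.5091·k + 6.7334·ln C = 27.4376;  6.7334·k + 4·ln C = 16.1059.
Solving (det = 0.6976): k = 1.86794, ln C = 0.88207, so C = exp(0.88207) = 2.41589.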